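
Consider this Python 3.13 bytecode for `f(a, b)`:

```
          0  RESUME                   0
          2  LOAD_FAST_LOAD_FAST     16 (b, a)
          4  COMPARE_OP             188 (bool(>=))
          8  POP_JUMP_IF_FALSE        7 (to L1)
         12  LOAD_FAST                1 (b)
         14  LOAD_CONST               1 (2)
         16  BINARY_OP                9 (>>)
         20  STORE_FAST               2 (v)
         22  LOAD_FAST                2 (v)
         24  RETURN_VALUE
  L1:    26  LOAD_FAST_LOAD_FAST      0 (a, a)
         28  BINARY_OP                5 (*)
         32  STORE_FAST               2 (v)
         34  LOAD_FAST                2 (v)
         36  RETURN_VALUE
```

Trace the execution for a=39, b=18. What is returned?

LOAD_FAST_LOAD_FAST b,a → push 18,39. Stack: [18, 39]
COMPARE_OP bool(>=) → 18 vs 39 = False. Stack: [False]
POP_JUMP_IF_FALSE → pop False; jump. Stack: []
LOAD_FAST_LOAD_FAST a,a → push 39,39. Stack: [39, 39]
BINARY_OP * → 39 * 39 = 1521. Stack: [1521]
STORE_FAST v → v=1521. Stack: []
LOAD_FAST v → push 1521. Stack: [1521]
RETURN_VALUE → return 1521.

1521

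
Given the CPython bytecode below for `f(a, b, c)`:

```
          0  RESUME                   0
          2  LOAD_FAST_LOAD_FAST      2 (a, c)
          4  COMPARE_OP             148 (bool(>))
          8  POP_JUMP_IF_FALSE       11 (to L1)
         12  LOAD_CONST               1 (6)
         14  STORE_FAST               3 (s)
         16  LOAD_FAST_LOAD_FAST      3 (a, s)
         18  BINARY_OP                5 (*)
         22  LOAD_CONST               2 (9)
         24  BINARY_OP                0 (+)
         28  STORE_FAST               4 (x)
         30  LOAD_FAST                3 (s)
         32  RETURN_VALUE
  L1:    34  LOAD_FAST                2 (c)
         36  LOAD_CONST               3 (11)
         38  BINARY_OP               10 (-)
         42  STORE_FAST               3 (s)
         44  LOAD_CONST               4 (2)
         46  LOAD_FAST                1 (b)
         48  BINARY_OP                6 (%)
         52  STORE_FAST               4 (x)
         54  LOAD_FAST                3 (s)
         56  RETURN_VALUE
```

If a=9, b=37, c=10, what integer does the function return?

-1

LOAD_FAST_LOAD_FAST a,c → push 9,10. Stack: [9, 10]
COMPARE_OP bool(>) → 9 vs 10 = False. Stack: [False]
POP_JUMP_IF_FALSE → pop False; jump. Stack: []
LOAD_FAST c → push 10. Stack: [10]
LOAD_CONST → push 11. Stack: [10, 11]
BINARY_OP - → 10 - 11 = -1. Stack: [-1]
STORE_FAST s → s=-1. Stack: []
LOAD_CONST → push 2. Stack: [2]
LOAD_FAST b → push 37. Stack: [2, 37]
BINARY_OP % → 2 % 37 = 2. Stack: [2]
STORE_FAST x → x=2. Stack: []
LOAD_FAST s → push -1. Stack: [-1]
RETURN_VALUE → return -1.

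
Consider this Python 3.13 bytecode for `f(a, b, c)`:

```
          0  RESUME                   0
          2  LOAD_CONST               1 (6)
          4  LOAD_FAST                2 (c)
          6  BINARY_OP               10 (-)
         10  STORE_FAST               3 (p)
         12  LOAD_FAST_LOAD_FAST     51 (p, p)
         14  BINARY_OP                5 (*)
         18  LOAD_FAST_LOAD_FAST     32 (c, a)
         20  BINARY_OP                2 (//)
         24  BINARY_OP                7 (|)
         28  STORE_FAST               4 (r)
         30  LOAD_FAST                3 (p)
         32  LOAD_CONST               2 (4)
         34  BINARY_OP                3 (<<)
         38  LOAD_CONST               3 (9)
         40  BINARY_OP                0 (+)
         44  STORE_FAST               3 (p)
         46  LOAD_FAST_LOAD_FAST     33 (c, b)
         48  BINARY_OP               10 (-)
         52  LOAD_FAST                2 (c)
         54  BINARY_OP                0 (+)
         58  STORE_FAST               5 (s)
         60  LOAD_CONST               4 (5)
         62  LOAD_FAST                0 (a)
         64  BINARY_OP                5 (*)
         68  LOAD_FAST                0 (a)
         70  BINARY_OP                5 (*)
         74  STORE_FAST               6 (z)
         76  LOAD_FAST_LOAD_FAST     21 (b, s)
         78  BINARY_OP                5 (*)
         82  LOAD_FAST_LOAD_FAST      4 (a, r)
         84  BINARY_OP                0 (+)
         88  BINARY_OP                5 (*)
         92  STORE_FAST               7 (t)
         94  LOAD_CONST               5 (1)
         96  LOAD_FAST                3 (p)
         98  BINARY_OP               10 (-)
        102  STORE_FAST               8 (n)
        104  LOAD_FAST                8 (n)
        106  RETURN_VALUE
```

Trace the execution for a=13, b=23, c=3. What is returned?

LOAD_CONST → push 6. Stack: [6]
LOAD_FAST c → push 3. Stack: [6, 3]
BINARY_OP - → 6 - 3 = 3. Stack: [3]
STORE_FAST p → p=3. Stack: []
LOAD_FAST_LOAD_FAST p,p → push 3,3. Stack: [3, 3]
BINARY_OP * → 3 * 3 = 9. Stack: [9]
LOAD_FAST_LOAD_FAST c,a → push 3,13. Stack: [9, 3, 13]
BINARY_OP // → 3 // 13 = 0. Stack: [9, 0]
BINARY_OP | → 9 | 0 = 9. Stack: [9]
STORE_FAST r → r=9. Stack: []
LOAD_FAST p → push 3. Stack: [3]
LOAD_CONST → push 4. Stack: [3, 4]
BINARY_OP << → 3 << 4 = 48. Stack: [48]
LOAD_CONST → push 9. Stack: [48, 9]
BINARY_OP + → 48 + 9 = 57. Stack: [57]
STORE_FAST p → p=57. Stack: []
LOAD_FAST_LOAD_FAST c,b → push 3,23. Stack: [3, 23]
BINARY_OP - → 3 - 23 = -20. Stack: [-20]
LOAD_FAST c → push 3. Stack: [-20, 3]
BINARY_OP + → -20 + 3 = -17. Stack: [-17]
STORE_FAST s → s=-17. Stack: []
LOAD_CONST → push 5. Stack: [5]
LOAD_FAST a → push 13. Stack: [5, 13]
BINARY_OP * → 5 * 13 = 65. Stack: [65]
LOAD_FAST a → push 13. Stack: [65, 13]
BINARY_OP * → 65 * 13 = 845. Stack: [845]
STORE_FAST z → z=845. Stack: []
LOAD_FAST_LOAD_FAST b,s → push 23,-17. Stack: [23, -17]
BINARY_OP * → 23 * -17 = -391. Stack: [-391]
LOAD_FAST_LOAD_FAST a,r → push 13,9. Stack: [-391, 13, 9]
BINARY_OP + → 13 + 9 = 22. Stack: [-391, 22]
BINARY_OP * → -391 * 22 = -8602. Stack: [-8602]
STORE_FAST t → t=-8602. Stack: []
LOAD_CONST → push 1. Stack: [1]
LOAD_FAST p → push 57. Stack: [1, 57]
BINARY_OP - → 1 - 57 = -56. Stack: [-56]
STORE_FAST n → n=-56. Stack: []
LOAD_FAST n → push -56. Stack: [-56]
RETURN_VALUE → return -56.

-56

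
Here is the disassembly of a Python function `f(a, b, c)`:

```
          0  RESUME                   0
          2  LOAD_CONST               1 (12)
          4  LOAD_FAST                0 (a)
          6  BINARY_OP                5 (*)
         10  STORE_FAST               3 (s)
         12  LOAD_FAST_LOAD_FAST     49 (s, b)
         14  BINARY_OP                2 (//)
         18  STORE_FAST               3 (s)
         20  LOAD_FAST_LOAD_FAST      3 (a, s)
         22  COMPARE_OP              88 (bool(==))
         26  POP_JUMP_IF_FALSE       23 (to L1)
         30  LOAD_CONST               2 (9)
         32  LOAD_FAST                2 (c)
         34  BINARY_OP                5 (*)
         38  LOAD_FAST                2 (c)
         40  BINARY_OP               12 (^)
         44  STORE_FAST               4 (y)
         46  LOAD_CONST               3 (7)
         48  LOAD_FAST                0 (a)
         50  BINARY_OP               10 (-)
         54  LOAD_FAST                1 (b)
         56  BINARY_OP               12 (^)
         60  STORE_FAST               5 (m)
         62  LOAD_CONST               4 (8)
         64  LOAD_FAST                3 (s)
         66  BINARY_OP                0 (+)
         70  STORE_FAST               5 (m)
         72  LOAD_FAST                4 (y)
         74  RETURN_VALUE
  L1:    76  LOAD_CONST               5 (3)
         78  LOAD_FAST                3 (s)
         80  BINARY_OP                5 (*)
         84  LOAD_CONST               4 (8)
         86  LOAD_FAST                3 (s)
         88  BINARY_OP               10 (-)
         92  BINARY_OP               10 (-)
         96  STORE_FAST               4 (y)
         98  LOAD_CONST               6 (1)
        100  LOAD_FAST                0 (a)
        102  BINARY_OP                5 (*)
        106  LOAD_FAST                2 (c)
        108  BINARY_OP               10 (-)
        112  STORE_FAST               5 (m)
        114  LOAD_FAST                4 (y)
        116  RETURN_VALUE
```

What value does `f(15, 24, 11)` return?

20

LOAD_CONST → push 12. Stack: [12]
LOAD_FAST a → push 15. Stack: [12, 15]
BINARY_OP * → 12 * 15 = 180. Stack: [180]
STORE_FAST s → s=180. Stack: []
LOAD_FAST_LOAD_FAST s,b → push 180,24. Stack: [180, 24]
BINARY_OP // → 180 // 24 = 7. Stack: [7]
STORE_FAST s → s=7. Stack: []
LOAD_FAST_LOAD_FAST a,s → push 15,7. Stack: [15, 7]
COMPARE_OP bool(==) → 15 vs 7 = False. Stack: [False]
POP_JUMP_IF_FALSE → pop False; jump. Stack: []
LOAD_CONST → push 3. Stack: [3]
LOAD_FAST s → push 7. Stack: [3, 7]
BINARY_OP * → 3 * 7 = 21. Stack: [21]
LOAD_CONST → push 8. Stack: [21, 8]
LOAD_FAST s → push 7. Stack: [21, 8, 7]
BINARY_OP - → 8 - 7 = 1. Stack: [21, 1]
BINARY_OP - → 21 - 1 = 20. Stack: [20]
STORE_FAST y → y=20. Stack: []
LOAD_CONST → push 1. Stack: [1]
LOAD_FAST a → push 15. Stack: [1, 15]
BINARY_OP * → 1 * 15 = 15. Stack: [15]
LOAD_FAST c → push 11. Stack: [15, 11]
BINARY_OP - → 15 - 11 = 4. Stack: [4]
STORE_FAST m → m=4. Stack: []
LOAD_FAST y → push 20. Stack: [20]
RETURN_VALUE → return 20.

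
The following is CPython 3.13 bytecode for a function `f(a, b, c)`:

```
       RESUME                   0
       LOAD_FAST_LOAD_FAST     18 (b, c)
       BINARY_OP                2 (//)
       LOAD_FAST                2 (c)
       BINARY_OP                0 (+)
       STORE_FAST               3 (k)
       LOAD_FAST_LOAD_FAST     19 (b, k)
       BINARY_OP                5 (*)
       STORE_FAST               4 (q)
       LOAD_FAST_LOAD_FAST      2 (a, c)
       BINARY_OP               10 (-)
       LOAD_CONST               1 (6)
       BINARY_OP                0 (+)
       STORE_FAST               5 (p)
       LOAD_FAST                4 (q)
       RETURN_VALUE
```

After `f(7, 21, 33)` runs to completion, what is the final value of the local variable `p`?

LOAD_FAST_LOAD_FAST b,c → push 21,33. Stack: [21, 33]
BINARY_OP // → 21 // 33 = 0. Stack: [0]
LOAD_FAST c → push 33. Stack: [0, 33]
BINARY_OP + → 0 + 33 = 33. Stack: [33]
STORE_FAST k → k=33. Stack: []
LOAD_FAST_LOAD_FAST b,k → push 21,33. Stack: [21, 33]
BINARY_OP * → 21 * 33 = 693. Stack: [693]
STORE_FAST q → q=693. Stack: []
LOAD_FAST_LOAD_FAST a,c → push 7,33. Stack: [7, 33]
BINARY_OP - → 7 - 33 = -26. Stack: [-26]
LOAD_CONST → push 6. Stack: [-26, 6]
BINARY_OP + → -26 + 6 = -20. Stack: [-20]
STORE_FAST p → p=-20. Stack: []
LOAD_FAST q → push 693. Stack: [693]
RETURN_VALUE → return 693.

-20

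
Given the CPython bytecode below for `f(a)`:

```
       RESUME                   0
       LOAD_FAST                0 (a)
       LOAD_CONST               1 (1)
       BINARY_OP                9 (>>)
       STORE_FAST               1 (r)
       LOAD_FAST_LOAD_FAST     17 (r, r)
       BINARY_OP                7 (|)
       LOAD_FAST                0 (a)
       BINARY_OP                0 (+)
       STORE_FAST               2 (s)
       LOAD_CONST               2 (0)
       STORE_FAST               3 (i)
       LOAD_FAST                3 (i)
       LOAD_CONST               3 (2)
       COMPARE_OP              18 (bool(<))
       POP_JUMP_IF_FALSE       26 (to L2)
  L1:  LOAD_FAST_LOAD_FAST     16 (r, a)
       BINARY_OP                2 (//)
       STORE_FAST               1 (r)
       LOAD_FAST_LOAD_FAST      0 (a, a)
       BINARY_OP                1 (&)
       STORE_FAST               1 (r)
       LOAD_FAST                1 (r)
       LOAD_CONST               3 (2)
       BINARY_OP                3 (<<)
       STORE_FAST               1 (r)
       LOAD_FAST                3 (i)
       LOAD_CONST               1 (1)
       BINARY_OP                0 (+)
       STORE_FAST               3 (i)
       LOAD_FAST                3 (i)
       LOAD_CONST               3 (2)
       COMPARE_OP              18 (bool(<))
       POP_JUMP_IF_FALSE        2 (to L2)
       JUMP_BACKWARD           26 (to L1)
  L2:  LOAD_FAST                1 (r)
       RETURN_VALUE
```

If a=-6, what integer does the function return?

LOAD_FAST a → push -6. Stack: [-6]
LOAD_CONST → push 1. Stack: [-6, 1]
BINARY_OP >> → -6 >> 1 = -3. Stack: [-3]
STORE_FAST r → r=-3. Stack: []
LOAD_FAST_LOAD_FAST r,r → push -3,-3. Stack: [-3, -3]
BINARY_OP | → -3 | -3 = -3. Stack: [-3]
LOAD_FAST a → push -6. Stack: [-3, -6]
BINARY_OP + → -3 + -6 = -9. Stack: [-9]
STORE_FAST s → s=-9. Stack: []
LOAD_CONST → push 0. Stack: [0]
STORE_FAST i → i=0. Stack: []
LOAD_FAST i → push 0. Stack: [0]
LOAD_CONST → push 2. Stack: [0, 2]
COMPARE_OP bool(<) → 0 vs 2 = True. Stack: [True]
POP_JUMP_IF_FALSE → pop True; no jump. Stack: []
LOAD_FAST_LOAD_FAST r,a → push -3,-6. Stack: [-3, -6]
BINARY_OP // → -3 // -6 = 0. Stack: [0]
STORE_FAST r → r=0. Stack: []
LOAD_FAST_LOAD_FAST a,a → push -6,-6. Stack: [-6, -6]
BINARY_OP & → -6 & -6 = -6. Stack: [-6]
STORE_FAST r → r=-6. Stack: []
LOAD_FAST r → push -6. Stack: [-6]
LOAD_CONST → push 2. Stack: [-6, 2]
BINARY_OP << → -6 << 2 = -24. Stack: [-24]
STORE_FAST r → r=-24. Stack: []
LOAD_FAST i → push 0. Stack: [0]
LOAD_CONST → push 1. Stack: [0, 1]
BINARY_OP + → 0 + 1 = 1. Stack: [1]
STORE_FAST i → i=1. Stack: []
LOAD_FAST i → push 1. Stack: [1]
LOAD_CONST → push 2. Stack: [1, 2]
COMPARE_OP bool(<) → 1 vs 2 = True. Stack: [True]
POP_JUMP_IF_FALSE → pop True; no jump. Stack: []
LOAD_FAST_LOAD_FAST r,a → push -24,-6. Stack: [-24, -6]
BINARY_OP // → -24 // -6 = 4. Stack: [4]
STORE_FAST r → r=4. Stack: []
LOAD_FAST_LOAD_FAST a,a → push -6,-6. Stack: [-6, -6]
BINARY_OP & → -6 & -6 = -6. Stack: [-6]
STORE_FAST r → r=-6. Stack: []
LOAD_FAST r → push -6. Stack: [-6]
LOAD_CONST → push 2. Stack: [-6, 2]
BINARY_OP << → -6 << 2 = -24. Stack: [-24]
STORE_FAST r → r=-24. Stack: []
LOAD_FAST i → push 1. Stack: [1]
LOAD_CONST → push 1. Stack: [1, 1]
BINARY_OP + → 1 + 1 = 2. Stack: [2]
STORE_FAST i → i=2. Stack: []
LOAD_FAST i → push 2. Stack: [2]
LOAD_CONST → push 2. Stack: [2, 2]
COMPARE_OP bool(<) → 2 vs 2 = False. Stack: [False]
POP_JUMP_IF_FALSE → pop False; jump. Stack: []
LOAD_FAST r → push -24. Stack: [-24]
RETURN_VALUE → return -24.

-24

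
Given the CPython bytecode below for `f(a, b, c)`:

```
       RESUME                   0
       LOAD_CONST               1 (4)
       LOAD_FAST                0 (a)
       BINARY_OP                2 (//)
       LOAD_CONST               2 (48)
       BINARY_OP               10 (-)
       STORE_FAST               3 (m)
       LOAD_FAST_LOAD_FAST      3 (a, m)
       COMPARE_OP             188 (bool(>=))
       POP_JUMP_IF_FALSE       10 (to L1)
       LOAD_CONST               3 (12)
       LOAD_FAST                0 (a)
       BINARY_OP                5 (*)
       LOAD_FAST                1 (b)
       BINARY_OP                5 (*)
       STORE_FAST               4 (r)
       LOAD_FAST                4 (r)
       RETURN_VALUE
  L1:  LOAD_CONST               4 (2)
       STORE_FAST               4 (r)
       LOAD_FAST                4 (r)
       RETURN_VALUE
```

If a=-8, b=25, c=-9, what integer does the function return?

LOAD_CONST → push 4. Stack: [4]
LOAD_FAST a → push -8. Stack: [4, -8]
BINARY_OP // → 4 // -8 = -1. Stack: [-1]
LOAD_CONST → push 48. Stack: [-1, 48]
BINARY_OP - → -1 - 48 = -49. Stack: [-49]
STORE_FAST m → m=-49. Stack: []
LOAD_FAST_LOAD_FAST a,m → push -8,-49. Stack: [-8, -49]
COMPARE_OP bool(>=) → -8 vs -49 = True. Stack: [True]
POP_JUMP_IF_FALSE → pop True; no jump. Stack: []
LOAD_CONST → push 12. Stack: [12]
LOAD_FAST a → push -8. Stack: [12, -8]
BINARY_OP * → 12 * -8 = -96. Stack: [-96]
LOAD_FAST b → push 25. Stack: [-96, 25]
BINARY_OP * → -96 * 25 = -2400. Stack: [-2400]
STORE_FAST r → r=-2400. Stack: []
LOAD_FAST r → push -2400. Stack: [-2400]
RETURN_VALUE → return -2400.

-2400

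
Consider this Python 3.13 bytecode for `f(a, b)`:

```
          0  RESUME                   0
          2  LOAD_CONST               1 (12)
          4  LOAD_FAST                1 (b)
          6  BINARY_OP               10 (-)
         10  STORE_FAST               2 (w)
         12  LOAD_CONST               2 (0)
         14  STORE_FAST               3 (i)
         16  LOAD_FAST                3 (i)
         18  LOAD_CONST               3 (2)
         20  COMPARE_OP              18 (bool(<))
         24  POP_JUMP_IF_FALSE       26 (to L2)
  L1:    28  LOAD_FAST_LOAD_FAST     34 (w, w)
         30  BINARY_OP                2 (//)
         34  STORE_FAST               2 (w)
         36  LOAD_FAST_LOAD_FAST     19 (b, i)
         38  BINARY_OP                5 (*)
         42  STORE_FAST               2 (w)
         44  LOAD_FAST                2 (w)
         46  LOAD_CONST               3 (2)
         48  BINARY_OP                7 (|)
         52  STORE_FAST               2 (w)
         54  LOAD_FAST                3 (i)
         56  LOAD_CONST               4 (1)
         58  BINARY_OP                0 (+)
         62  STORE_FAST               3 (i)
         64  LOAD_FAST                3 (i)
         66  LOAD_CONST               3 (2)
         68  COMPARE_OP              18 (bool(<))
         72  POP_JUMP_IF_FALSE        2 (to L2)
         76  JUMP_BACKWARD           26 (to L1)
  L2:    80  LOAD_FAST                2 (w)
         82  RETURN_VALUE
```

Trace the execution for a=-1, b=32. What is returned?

LOAD_CONST → push 12. Stack: [12]
LOAD_FAST b → push 32. Stack: [12, 32]
BINARY_OP - → 12 - 32 = -20. Stack: [-20]
STORE_FAST w → w=-20. Stack: []
LOAD_CONST → push 0. Stack: [0]
STORE_FAST i → i=0. Stack: []
LOAD_FAST i → push 0. Stack: [0]
LOAD_CONST → push 2. Stack: [0, 2]
COMPARE_OP bool(<) → 0 vs 2 = True. Stack: [True]
POP_JUMP_IF_FALSE → pop True; no jump. Stack: []
LOAD_FAST_LOAD_FAST w,w → push -20,-20. Stack: [-20, -20]
BINARY_OP // → -20 // -20 = 1. Stack: [1]
STORE_FAST w → w=1. Stack: []
LOAD_FAST_LOAD_FAST b,i → push 32,0. Stack: [32, 0]
BINARY_OP * → 32 * 0 = 0. Stack: [0]
STORE_FAST w → w=0. Stack: []
LOAD_FAST w → push 0. Stack: [0]
LOAD_CONST → push 2. Stack: [0, 2]
BINARY_OP | → 0 | 2 = 2. Stack: [2]
STORE_FAST w → w=2. Stack: []
LOAD_FAST i → push 0. Stack: [0]
LOAD_CONST → push 1. Stack: [0, 1]
BINARY_OP + → 0 + 1 = 1. Stack: [1]
STORE_FAST i → i=1. Stack: []
LOAD_FAST i → push 1. Stack: [1]
LOAD_CONST → push 2. Stack: [1, 2]
COMPARE_OP bool(<) → 1 vs 2 = True. Stack: [True]
POP_JUMP_IF_FALSE → pop True; no jump. Stack: []
LOAD_FAST_LOAD_FAST w,w → push 2,2. Stack: [2, 2]
BINARY_OP // → 2 // 2 = 1. Stack: [1]
STORE_FAST w → w=1. Stack: []
LOAD_FAST_LOAD_FAST b,i → push 32,1. Stack: [32, 1]
BINARY_OP * → 32 * 1 = 32. Stack: [32]
STORE_FAST w → w=32. Stack: []
LOAD_FAST w → push 32. Stack: [32]
LOAD_CONST → push 2. Stack: [32, 2]
BINARY_OP | → 32 | 2 = 34. Stack: [34]
STORE_FAST w → w=34. Stack: []
LOAD_FAST i → push 1. Stack: [1]
LOAD_CONST → push 1. Stack: [1, 1]
BINARY_OP + → 1 + 1 = 2. Stack: [2]
STORE_FAST i → i=2. Stack: []
LOAD_FAST i → push 2. Stack: [2]
LOAD_CONST → push 2. Stack: [2, 2]
COMPARE_OP bool(<) → 2 vs 2 = False. Stack: [False]
POP_JUMP_IF_FALSE → pop False; jump. Stack: []
LOAD_FAST w → push 34. Stack: [34]
RETURN_VALUE → return 34.

34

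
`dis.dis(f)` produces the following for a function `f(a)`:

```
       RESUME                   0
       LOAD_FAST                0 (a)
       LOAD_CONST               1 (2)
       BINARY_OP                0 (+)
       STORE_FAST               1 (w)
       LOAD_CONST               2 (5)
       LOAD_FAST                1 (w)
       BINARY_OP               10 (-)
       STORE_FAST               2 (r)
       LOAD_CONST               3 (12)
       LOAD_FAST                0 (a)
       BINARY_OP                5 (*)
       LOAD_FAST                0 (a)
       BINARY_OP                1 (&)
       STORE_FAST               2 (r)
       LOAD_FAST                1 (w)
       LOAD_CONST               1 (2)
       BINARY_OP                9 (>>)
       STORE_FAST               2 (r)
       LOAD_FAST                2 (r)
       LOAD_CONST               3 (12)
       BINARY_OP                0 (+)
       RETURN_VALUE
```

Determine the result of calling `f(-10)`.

10

LOAD_FAST a → push -10. Stack: [-10]
LOAD_CONST → push 2. Stack: [-10, 2]
BINARY_OP + → -10 + 2 = -8. Stack: [-8]
STORE_FAST w → w=-8. Stack: []
LOAD_CONST → push 5. Stack: [5]
LOAD_FAST w → push -8. Stack: [5, -8]
BINARY_OP - → 5 - -8 = 13. Stack: [13]
STORE_FAST r → r=13. Stack: []
LOAD_CONST → push 12. Stack: [12]
LOAD_FAST a → push -10. Stack: [12, -10]
BINARY_OP * → 12 * -10 = -120. Stack: [-120]
LOAD_FAST a → push -10. Stack: [-120, -10]
BINARY_OP & → -120 & -10 = -128. Stack: [-128]
STORE_FAST r → r=-128. Stack: []
LOAD_FAST w → push -8. Stack: [-8]
LOAD_CONST → push 2. Stack: [-8, 2]
BINARY_OP >> → -8 >> 2 = -2. Stack: [-2]
STORE_FAST r → r=-2. Stack: []
LOAD_FAST r → push -2. Stack: [-2]
LOAD_CONST → push 12. Stack: [-2, 12]
BINARY_OP + → -2 + 12 = 10. Stack: [10]
RETURN_VALUE → return 10.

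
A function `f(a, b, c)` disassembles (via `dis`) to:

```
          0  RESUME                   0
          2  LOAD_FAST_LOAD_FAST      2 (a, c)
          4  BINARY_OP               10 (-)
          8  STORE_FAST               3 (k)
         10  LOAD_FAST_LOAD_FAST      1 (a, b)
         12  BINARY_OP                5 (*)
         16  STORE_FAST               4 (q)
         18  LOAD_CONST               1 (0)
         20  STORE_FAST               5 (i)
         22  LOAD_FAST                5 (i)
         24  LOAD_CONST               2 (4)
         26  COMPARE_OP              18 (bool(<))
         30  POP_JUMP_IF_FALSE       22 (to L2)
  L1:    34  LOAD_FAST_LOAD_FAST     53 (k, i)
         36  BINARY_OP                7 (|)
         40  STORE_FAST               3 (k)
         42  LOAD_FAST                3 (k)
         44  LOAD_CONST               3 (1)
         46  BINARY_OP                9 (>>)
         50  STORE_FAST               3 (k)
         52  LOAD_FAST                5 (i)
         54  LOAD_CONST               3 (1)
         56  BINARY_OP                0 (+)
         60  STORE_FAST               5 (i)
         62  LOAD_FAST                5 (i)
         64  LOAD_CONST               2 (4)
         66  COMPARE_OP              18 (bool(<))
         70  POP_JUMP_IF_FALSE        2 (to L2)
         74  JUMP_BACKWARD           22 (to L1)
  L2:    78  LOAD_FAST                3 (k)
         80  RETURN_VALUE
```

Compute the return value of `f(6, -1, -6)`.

LOAD_FAST_LOAD_FAST a,c → push 6,-6
BINARY_OP - → 6 - -6 = 12
STORE_FAST k → k=12
LOAD_FAST_LOAD_FAST a,b → push 6,-1
BINARY_OP * → 6 * -1 = -6
STORE_FAST q → q=-6
LOAD_CONST → push 0
STORE_FAST i → i=0
LOAD_FAST i → push 0
LOAD_CONST → push 4
COMPARE_OP bool(<) → 0 vs 4 = True
POP_JUMP_IF_FALSE → pop True; no jump
LOAD_FAST_LOAD_FAST k,i → push 12,0
BINARY_OP | → 12 | 0 = 12
STORE_FAST k → k=12
LOAD_FAST k → push 12
LOAD_CONST → push 1
BINARY_OP >> → 12 >> 1 = 6
STORE_FAST k → k=6
LOAD_FAST i → push 0
LOAD_CONST → push 1
BINARY_OP + → 0 + 1 = 1
STORE_FAST i → i=1
LOAD_FAST i → push 1
LOAD_CONST → push 4
COMPARE_OP bool(<) → 1 vs 4 = True
POP_JUMP_IF_FALSE → pop True; no jump
LOAD_FAST_LOAD_FAST k,i → push 6,1
BINARY_OP | → 6 | 1 = 7
STORE_FAST k → k=7
LOAD_FAST k → push 7
LOAD_CONST → push 1
BINARY_OP >> → 7 >> 1 = 3
STORE_FAST k → k=3
LOAD_FAST i → push 1
LOAD_CONST → push 1
BINARY_OP + → 1 + 1 = 2
STORE_FAST i → i=2
LOAD_FAST i → push 2
LOAD_CONST → push 4
COMPARE_OP bool(<) → 2 vs 4 = True
POP_JUMP_IF_FALSE → pop True; no jump
LOAD_FAST_LOAD_FAST k,i → push 3,2
BINARY_OP | → 3 | 2 = 3
STORE_FAST k → k=3
LOAD_FAST k → push 3
LOAD_CONST → push 1
BINARY_OP >> → 3 >> 1 = 1
STORE_FAST k → k=1
LOAD_FAST i → push 2
LOAD_CONST → push 1
BINARY_OP + → 2 + 1 = 3
STORE_FAST i → i=3
LOAD_FAST i → push 3
LOAD_CONST → push 4
COMPARE_OP bool(<) → 3 vs 4 = True
POP_JUMP_IF_FALSE → pop True; no jump
LOAD_FAST_LOAD_FAST k,i → push 1,3
BINARY_OP | → 1 | 3 = 3
STORE_FAST k → k=3
LOAD_FAST k → push 3
LOAD_CONST → push 1
BINARY_OP >> → 3 >> 1 = 1
STORE_FAST k → k=1
LOAD_FAST i → push 3
LOAD_CONST → push 1
BINARY_OP + → 3 + 1 = 4
STORE_FAST i → i=4
LOAD_FAST i → push 4
LOAD_CONST → push 4
COMPARE_OP bool(<) → 4 vs 4 = False
POP_JUMP_IF_FALSE → pop False; jump
LOAD_FAST k → push 1
RETURN_VALUE → return 1.

1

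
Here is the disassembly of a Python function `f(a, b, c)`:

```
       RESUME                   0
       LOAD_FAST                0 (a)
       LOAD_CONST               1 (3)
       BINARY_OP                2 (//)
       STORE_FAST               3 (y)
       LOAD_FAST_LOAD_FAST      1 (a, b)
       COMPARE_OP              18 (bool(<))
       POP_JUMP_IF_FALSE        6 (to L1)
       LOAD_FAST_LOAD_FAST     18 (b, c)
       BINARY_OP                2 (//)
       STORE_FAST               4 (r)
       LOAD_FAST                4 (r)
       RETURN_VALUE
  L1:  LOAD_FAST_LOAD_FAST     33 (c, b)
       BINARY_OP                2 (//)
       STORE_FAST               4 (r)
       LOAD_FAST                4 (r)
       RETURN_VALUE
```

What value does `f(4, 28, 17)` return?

1

LOAD_FAST a → push 4. Stack: [4]
LOAD_CONST → push 3. Stack: [4, 3]
BINARY_OP // → 4 // 3 = 1. Stack: [1]
STORE_FAST y → y=1. Stack: []
LOAD_FAST_LOAD_FAST a,b → push 4,28. Stack: [4, 28]
COMPARE_OP bool(<) → 4 vs 28 = True. Stack: [True]
POP_JUMP_IF_FALSE → pop True; no jump. Stack: []
LOAD_FAST_LOAD_FAST b,c → push 28,17. Stack: [28, 17]
BINARY_OP // → 28 // 17 = 1. Stack: [1]
STORE_FAST r → r=1. Stack: []
LOAD_FAST r → push 1. Stack: [1]
RETURN_VALUE → return 1.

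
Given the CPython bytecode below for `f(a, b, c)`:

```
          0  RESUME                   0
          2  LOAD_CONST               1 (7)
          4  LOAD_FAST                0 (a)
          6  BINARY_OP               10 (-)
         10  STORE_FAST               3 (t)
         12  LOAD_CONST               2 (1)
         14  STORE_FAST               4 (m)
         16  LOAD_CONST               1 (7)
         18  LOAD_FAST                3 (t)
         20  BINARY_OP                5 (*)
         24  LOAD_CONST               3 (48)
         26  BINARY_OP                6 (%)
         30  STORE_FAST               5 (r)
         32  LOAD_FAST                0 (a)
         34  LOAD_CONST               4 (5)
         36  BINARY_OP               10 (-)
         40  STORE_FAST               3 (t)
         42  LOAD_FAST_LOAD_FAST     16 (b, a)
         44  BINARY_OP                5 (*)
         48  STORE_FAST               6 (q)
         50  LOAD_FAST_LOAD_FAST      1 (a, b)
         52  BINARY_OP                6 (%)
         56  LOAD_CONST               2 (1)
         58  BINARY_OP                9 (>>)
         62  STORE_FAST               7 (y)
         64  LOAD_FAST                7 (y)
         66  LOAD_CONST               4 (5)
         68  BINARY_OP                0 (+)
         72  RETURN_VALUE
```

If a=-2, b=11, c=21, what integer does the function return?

LOAD_CONST → push 7. Stack: [7]
LOAD_FAST a → push -2. Stack: [7, -2]
BINARY_OP - → 7 - -2 = 9. Stack: [9]
STORE_FAST t → t=9. Stack: []
LOAD_CONST → push 1. Stack: [1]
STORE_FAST m → m=1. Stack: []
LOAD_CONST → push 7. Stack: [7]
LOAD_FAST t → push 9. Stack: [7, 9]
BINARY_OP * → 7 * 9 = 63. Stack: [63]
LOAD_CONST → push 48. Stack: [63, 48]
BINARY_OP % → 63 % 48 = 15. Stack: [15]
STORE_FAST r → r=15. Stack: []
LOAD_FAST a → push -2. Stack: [-2]
LOAD_CONST → push 5. Stack: [-2, 5]
BINARY_OP - → -2 - 5 = -7. Stack: [-7]
STORE_FAST t → t=-7. Stack: []
LOAD_FAST_LOAD_FAST b,a → push 11,-2. Stack: [11, -2]
BINARY_OP * → 11 * -2 = -22. Stack: [-22]
STORE_FAST q → q=-22. Stack: []
LOAD_FAST_LOAD_FAST a,b → push -2,11. Stack: [-2, 11]
BINARY_OP % → -2 % 11 = 9. Stack: [9]
LOAD_CONST → push 1. Stack: [9, 1]
BINARY_OP >> → 9 >> 1 = 4. Stack: [4]
STORE_FAST y → y=4. Stack: []
LOAD_FAST y → push 4. Stack: [4]
LOAD_CONST → push 5. Stack: [4, 5]
BINARY_OP + → 4 + 5 = 9. Stack: [9]
RETURN_VALUE → return 9.

9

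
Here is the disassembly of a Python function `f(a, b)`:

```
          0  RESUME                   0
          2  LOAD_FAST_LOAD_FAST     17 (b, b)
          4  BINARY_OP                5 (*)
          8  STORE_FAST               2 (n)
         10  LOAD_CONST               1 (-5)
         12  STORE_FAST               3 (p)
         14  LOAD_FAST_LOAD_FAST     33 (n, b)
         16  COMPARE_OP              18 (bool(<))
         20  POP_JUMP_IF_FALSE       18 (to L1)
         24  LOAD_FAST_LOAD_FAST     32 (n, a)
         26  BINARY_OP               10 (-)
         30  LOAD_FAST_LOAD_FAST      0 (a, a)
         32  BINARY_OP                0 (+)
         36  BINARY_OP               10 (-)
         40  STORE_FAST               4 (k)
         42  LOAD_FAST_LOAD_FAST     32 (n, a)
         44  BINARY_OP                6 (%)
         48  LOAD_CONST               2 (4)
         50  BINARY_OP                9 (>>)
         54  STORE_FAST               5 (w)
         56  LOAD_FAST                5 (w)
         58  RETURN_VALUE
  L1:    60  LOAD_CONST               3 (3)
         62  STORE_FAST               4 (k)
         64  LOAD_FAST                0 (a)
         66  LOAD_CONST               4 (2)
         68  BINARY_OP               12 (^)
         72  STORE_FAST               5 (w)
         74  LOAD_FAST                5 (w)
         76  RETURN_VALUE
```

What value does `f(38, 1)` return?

LOAD_FAST_LOAD_FAST b,b → push 1,1. Stack: [1, 1]
BINARY_OP * → 1 * 1 = 1. Stack: [1]
STORE_FAST n → n=1. Stack: []
LOAD_CONST → push -5. Stack: [-5]
STORE_FAST p → p=-5. Stack: []
LOAD_FAST_LOAD_FAST n,b → push 1,1. Stack: [1, 1]
COMPARE_OP bool(<) → 1 vs 1 = False. Stack: [False]
POP_JUMP_IF_FALSE → pop False; jump. Stack: []
LOAD_CONST → push 3. Stack: [3]
STORE_FAST k → k=3. Stack: []
LOAD_FAST a → push 38. Stack: [38]
LOAD_CONST → push 2. Stack: [38, 2]
BINARY_OP ^ → 38 ^ 2 = 36. Stack: [36]
STORE_FAST w → w=36. Stack: []
LOAD_FAST w → push 36. Stack: [36]
RETURN_VALUE → return 36.

36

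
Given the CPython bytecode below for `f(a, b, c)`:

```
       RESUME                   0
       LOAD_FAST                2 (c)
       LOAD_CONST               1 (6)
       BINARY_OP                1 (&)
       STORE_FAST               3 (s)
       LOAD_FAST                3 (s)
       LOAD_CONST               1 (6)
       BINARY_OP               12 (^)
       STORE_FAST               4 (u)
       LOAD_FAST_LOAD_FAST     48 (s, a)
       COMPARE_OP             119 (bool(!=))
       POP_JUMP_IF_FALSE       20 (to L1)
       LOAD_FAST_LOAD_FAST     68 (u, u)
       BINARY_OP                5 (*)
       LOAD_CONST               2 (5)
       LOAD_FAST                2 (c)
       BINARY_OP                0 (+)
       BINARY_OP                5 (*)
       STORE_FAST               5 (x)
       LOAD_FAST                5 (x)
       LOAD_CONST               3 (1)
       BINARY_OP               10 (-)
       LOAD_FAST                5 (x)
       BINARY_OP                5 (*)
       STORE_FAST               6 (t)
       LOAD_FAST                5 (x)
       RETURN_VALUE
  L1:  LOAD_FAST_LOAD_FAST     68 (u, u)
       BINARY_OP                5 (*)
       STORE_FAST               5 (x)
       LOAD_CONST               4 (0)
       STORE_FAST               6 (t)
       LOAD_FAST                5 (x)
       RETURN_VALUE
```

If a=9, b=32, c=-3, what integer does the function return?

8

LOAD_FAST c → push -3. Stack: [-3]
LOAD_CONST → push 6. Stack: [-3, 6]
BINARY_OP & → -3 & 6 = 4. Stack: [4]
STORE_FAST s → s=4. Stack: []
LOAD_FAST s → push 4. Stack: [4]
LOAD_CONST → push 6. Stack: [4, 6]
BINARY_OP ^ → 4 ^ 6 = 2. Stack: [2]
STORE_FAST u → u=2. Stack: []
LOAD_FAST_LOAD_FAST s,a → push 4,9. Stack: [4, 9]
COMPARE_OP bool(!=) → 4 vs 9 = True. Stack: [True]
POP_JUMP_IF_FALSE → pop True; no jump. Stack: []
LOAD_FAST_LOAD_FAST u,u → push 2,2. Stack: [2, 2]
BINARY_OP * → 2 * 2 = 4. Stack: [4]
LOAD_CONST → push 5. Stack: [4, 5]
LOAD_FAST c → push -3. Stack: [4, 5, -3]
BINARY_OP + → 5 + -3 = 2. Stack: [4, 2]
BINARY_OP * → 4 * 2 = 8. Stack: [8]
STORE_FAST x → x=8. Stack: []
LOAD_FAST x → push 8. Stack: [8]
LOAD_CONST → push 1. Stack: [8, 1]
BINARY_OP - → 8 - 1 = 7. Stack: [7]
LOAD_FAST x → push 8. Stack: [7, 8]
BINARY_OP * → 7 * 8 = 56. Stack: [56]
STORE_FAST t → t=56. Stack: []
LOAD_FAST x → push 8. Stack: [8]
RETURN_VALUE → return 8.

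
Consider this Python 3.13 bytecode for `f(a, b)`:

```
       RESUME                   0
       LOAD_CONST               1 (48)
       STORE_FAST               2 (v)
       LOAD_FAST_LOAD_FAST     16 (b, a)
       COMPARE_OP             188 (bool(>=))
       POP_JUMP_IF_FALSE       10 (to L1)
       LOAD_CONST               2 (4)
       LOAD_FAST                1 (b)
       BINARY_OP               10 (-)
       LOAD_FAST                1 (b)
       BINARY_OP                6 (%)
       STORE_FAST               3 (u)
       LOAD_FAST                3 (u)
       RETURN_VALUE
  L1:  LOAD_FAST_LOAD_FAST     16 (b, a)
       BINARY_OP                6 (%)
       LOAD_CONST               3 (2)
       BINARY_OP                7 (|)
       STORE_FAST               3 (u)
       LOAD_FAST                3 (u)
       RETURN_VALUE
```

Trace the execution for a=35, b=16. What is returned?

18

LOAD_CONST → push 48. Stack: [48]
STORE_FAST v → v=48. Stack: []
LOAD_FAST_LOAD_FAST b,a → push 16,35. Stack: [16, 35]
COMPARE_OP bool(>=) → 16 vs 35 = False. Stack: [False]
POP_JUMP_IF_FALSE → pop False; jump. Stack: []
LOAD_FAST_LOAD_FAST b,a → push 16,35. Stack: [16, 35]
BINARY_OP % → 16 % 35 = 16. Stack: [16]
LOAD_CONST → push 2. Stack: [16, 2]
BINARY_OP | → 16 | 2 = 18. Stack: [18]
STORE_FAST u → u=18. Stack: []
LOAD_FAST u → push 18. Stack: [18]
RETURN_VALUE → return 18.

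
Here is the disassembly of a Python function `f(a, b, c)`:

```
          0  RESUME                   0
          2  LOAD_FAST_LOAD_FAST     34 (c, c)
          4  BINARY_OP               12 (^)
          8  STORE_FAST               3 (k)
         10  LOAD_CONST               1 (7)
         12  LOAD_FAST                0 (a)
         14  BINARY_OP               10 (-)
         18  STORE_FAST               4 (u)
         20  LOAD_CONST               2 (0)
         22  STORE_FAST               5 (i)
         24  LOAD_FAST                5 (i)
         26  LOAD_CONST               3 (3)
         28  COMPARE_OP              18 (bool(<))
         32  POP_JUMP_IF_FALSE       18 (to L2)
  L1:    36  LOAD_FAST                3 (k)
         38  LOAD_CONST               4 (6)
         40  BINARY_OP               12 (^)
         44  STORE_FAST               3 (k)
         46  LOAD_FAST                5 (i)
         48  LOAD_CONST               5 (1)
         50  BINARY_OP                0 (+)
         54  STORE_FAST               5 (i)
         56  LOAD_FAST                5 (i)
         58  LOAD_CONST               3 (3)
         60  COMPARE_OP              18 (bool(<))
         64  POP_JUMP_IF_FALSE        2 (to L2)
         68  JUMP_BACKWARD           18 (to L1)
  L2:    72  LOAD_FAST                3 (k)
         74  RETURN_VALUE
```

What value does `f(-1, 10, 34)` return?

LOAD_FAST_LOAD_FAST c,c → push 34,34. Stack: [34, 34]
BINARY_OP ^ → 34 ^ 34 = 0. Stack: [0]
STORE_FAST k → k=0. Stack: []
LOAD_CONST → push 7. Stack: [7]
LOAD_FAST a → push -1. Stack: [7, -1]
BINARY_OP - → 7 - -1 = 8. Stack: [8]
STORE_FAST u → u=8. Stack: []
LOAD_CONST → push 0. Stack: [0]
STORE_FAST i → i=0. Stack: []
LOAD_FAST i → push 0. Stack: [0]
LOAD_CONST → push 3. Stack: [0, 3]
COMPARE_OP bool(<) → 0 vs 3 = True. Stack: [True]
POP_JUMP_IF_FALSE → pop True; no jump. Stack: []
LOAD_FAST k → push 0. Stack: [0]
LOAD_CONST → push 6. Stack: [0, 6]
BINARY_OP ^ → 0 ^ 6 = 6. Stack: [6]
STORE_FAST k → k=6. Stack: []
LOAD_FAST i → push 0. Stack: [0]
LOAD_CONST → push 1. Stack: [0, 1]
BINARY_OP + → 0 + 1 = 1. Stack: [1]
STORE_FAST i → i=1. Stack: []
LOAD_FAST i → push 1. Stack: [1]
LOAD_CONST → push 3. Stack: [1, 3]
COMPARE_OP bool(<) → 1 vs 3 = True. Stack: [True]
POP_JUMP_IF_FALSE → pop True; no jump. Stack: []
LOAD_FAST k → push 6. Stack: [6]
LOAD_CONST → push 6. Stack: [6, 6]
BINARY_OP ^ → 6 ^ 6 = 0. Stack: [0]
STORE_FAST k → k=0. Stack: []
LOAD_FAST i → push 1. Stack: [1]
LOAD_CONST → push 1. Stack: [1, 1]
BINARY_OP + → 1 + 1 = 2. Stack: [2]
STORE_FAST i → i=2. Stack: []
LOAD_FAST i → push 2. Stack: [2]
LOAD_CONST → push 3. Stack: [2, 3]
COMPARE_OP bool(<) → 2 vs 3 = True. Stack: [True]
POP_JUMP_IF_FALSE → pop True; no jump. Stack: []
LOAD_FAST k → push 0. Stack: [0]
LOAD_CONST → push 6. Stack: [0, 6]
BINARY_OP ^ → 0 ^ 6 = 6. Stack: [6]
STORE_FAST k → k=6. Stack: []
LOAD_FAST i → push 2. Stack: [2]
LOAD_CONST → push 1. Stack: [2, 1]
BINARY_OP + → 2 + 1 = 3. Stack: [3]
STORE_FAST i → i=3. Stack: []
LOAD_FAST i → push 3. Stack: [3]
LOAD_CONST → push 3. Stack: [3, 3]
COMPARE_OP bool(<) → 3 vs 3 = False. Stack: [False]
POP_JUMP_IF_FALSE → pop False; jump. Stack: []
LOAD_FAST k → push 6. Stack: [6]
RETURN_VALUE → return 6.

6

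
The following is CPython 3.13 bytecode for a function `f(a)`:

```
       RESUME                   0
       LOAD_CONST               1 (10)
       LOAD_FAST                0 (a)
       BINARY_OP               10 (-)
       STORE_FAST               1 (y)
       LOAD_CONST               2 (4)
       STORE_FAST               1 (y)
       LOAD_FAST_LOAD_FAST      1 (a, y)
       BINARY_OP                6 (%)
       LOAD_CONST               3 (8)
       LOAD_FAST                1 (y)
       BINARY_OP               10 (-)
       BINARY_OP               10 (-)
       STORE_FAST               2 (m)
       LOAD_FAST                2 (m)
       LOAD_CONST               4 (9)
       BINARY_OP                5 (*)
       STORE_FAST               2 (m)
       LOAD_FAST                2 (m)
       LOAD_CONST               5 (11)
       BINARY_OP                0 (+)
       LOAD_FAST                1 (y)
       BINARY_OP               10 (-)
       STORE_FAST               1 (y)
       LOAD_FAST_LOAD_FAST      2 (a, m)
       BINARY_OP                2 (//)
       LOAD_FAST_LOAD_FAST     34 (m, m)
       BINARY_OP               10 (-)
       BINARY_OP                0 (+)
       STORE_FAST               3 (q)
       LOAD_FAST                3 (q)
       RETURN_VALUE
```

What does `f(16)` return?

-1

LOAD_CONST → push 10. Stack: [10]
LOAD_FAST a → push 16. Stack: [10, 16]
BINARY_OP - → 10 - 16 = -6. Stack: [-6]
STORE_FAST y → y=-6. Stack: []
LOAD_CONST → push 4. Stack: [4]
STORE_FAST y → y=4. Stack: []
LOAD_FAST_LOAD_FAST a,y → push 16,4. Stack: [16, 4]
BINARY_OP % → 16 % 4 = 0. Stack: [0]
LOAD_CONST → push 8. Stack: [0, 8]
LOAD_FAST y → push 4. Stack: [0, 8, 4]
BINARY_OP - → 8 - 4 = 4. Stack: [0, 4]
BINARY_OP - → 0 - 4 = -4. Stack: [-4]
STORE_FAST m → m=-4. Stack: []
LOAD_FAST m → push -4. Stack: [-4]
LOAD_CONST → push 9. Stack: [-4, 9]
BINARY_OP * → -4 * 9 = -36. Stack: [-36]
STORE_FAST m → m=-36. Stack: []
LOAD_FAST m → push -36. Stack: [-36]
LOAD_CONST → push 11. Stack: [-36, 11]
BINARY_OP + → -36 + 11 = -25. Stack: [-25]
LOAD_FAST y → push 4. Stack: [-25, 4]
BINARY_OP - → -25 - 4 = -29. Stack: [-29]
STORE_FAST y → y=-29. Stack: []
LOAD_FAST_LOAD_FAST a,m → push 16,-36. Stack: [16, -36]
BINARY_OP // → 16 // -36 = -1. Stack: [-1]
LOAD_FAST_LOAD_FAST m,m → push -36,-36. Stack: [-1, -36, -36]
BINARY_OP - → -36 - -36 = 0. Stack: [-1, 0]
BINARY_OP + → -1 + 0 = -1. Stack: [-1]
STORE_FAST q → q=-1. Stack: []
LOAD_FAST q → push -1. Stack: [-1]
RETURN_VALUE → return -1.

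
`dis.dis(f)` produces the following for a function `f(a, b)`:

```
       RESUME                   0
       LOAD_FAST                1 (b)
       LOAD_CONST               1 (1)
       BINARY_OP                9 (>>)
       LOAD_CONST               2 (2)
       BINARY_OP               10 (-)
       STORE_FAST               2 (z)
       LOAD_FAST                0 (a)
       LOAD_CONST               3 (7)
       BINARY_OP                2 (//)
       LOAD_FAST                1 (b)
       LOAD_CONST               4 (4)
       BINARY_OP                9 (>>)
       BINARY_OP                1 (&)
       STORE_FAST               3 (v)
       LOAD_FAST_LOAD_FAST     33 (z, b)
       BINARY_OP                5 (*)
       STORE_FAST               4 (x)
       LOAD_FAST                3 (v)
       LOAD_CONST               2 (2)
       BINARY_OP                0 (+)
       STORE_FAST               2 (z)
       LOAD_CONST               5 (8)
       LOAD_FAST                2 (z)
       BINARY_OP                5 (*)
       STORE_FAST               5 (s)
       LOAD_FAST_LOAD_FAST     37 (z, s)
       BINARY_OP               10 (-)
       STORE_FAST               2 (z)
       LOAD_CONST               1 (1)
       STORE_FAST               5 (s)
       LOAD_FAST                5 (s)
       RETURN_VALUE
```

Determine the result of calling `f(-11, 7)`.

LOAD_FAST b → push 7. Stack: [7]
LOAD_CONST → push 1. Stack: [7, 1]
BINARY_OP >> → 7 >> 1 = 3. Stack: [3]
LOAD_CONST → push 2. Stack: [3, 2]
BINARY_OP - → 3 - 2 = 1. Stack: [1]
STORE_FAST z → z=1. Stack: []
LOAD_FAST a → push -11. Stack: [-11]
LOAD_CONST → push 7. Stack: [-11, 7]
BINARY_OP // → -11 // 7 = -2. Stack: [-2]
LOAD_FAST b → push 7. Stack: [-2, 7]
LOAD_CONST → push 4. Stack: [-2, 7, 4]
BINARY_OP >> → 7 >> 4 = 0. Stack: [-2, 0]
BINARY_OP & → -2 & 0 = 0. Stack: [0]
STORE_FAST v → v=0. Stack: []
LOAD_FAST_LOAD_FAST z,b → push 1,7. Stack: [1, 7]
BINARY_OP * → 1 * 7 = 7. Stack: [7]
STORE_FAST x → x=7. Stack: []
LOAD_FAST v → push 0. Stack: [0]
LOAD_CONST → push 2. Stack: [0, 2]
BINARY_OP + → 0 + 2 = 2. Stack: [2]
STORE_FAST z → z=2. Stack: []
LOAD_CONST → push 8. Stack: [8]
LOAD_FAST z → push 2. Stack: [8, 2]
BINARY_OP * → 8 * 2 = 16. Stack: [16]
STORE_FAST s → s=16. Stack: []
LOAD_FAST_LOAD_FAST z,s → push 2,16. Stack: [2, 16]
BINARY_OP - → 2 - 16 = -14. Stack: [-14]
STORE_FAST z → z=-14. Stack: []
LOAD_CONST → push 1. Stack: [1]
STORE_FAST s → s=1. Stack: []
LOAD_FAST s → push 1. Stack: [1]
RETURN_VALUE → return 1.

1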